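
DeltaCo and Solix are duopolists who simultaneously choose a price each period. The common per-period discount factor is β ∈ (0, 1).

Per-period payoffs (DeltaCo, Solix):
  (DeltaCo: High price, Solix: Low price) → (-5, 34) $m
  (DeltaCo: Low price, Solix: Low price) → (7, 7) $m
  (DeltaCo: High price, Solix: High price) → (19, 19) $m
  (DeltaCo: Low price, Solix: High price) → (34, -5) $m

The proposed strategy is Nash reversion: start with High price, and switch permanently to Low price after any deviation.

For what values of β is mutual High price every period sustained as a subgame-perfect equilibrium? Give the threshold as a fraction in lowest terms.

5/9

Under grim trigger the critical discount factor is (T−C)/(T−P) with T = 34, C = 19, P = 7.
β* = (34−19)/(34−7) = 15/27 = 5/9.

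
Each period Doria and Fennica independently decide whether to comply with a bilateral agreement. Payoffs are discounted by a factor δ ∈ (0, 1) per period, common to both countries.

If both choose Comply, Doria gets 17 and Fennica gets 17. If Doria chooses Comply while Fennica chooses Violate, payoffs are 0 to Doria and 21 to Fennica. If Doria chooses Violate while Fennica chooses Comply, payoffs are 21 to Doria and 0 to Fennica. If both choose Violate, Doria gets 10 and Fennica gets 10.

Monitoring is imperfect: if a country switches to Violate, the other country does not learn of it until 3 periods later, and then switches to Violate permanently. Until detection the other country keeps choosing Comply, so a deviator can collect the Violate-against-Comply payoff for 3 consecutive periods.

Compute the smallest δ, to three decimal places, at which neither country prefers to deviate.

A deviator earns 21 for 3 periods, then 10 forever; cooperating earns 17 forever. Multiplying the IC by (1−δ):
17 ≥ 21(1−δ^3) + 10δ^3, so 11·δ^3 ≥ 4 and δ^3 ≥ 4/11.
δ ≥ (4/11)^(1/3) ≈ 0.714.

0.714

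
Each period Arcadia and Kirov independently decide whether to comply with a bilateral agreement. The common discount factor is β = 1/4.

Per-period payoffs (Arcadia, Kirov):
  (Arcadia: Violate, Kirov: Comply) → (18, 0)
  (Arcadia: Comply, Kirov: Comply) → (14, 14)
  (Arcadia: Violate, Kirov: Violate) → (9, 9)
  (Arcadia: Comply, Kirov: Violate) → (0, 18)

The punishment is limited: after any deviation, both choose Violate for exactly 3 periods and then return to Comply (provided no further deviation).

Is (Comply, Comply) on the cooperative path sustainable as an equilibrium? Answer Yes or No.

No

A one-shot deviation gives 18 now, then 9 for 3 periods, then back to 14.
Gain from deviating: (18−14) today; loss: (14−9) in each of the next 3 periods.
No-deviation condition: (14−9)(β+…+β^3) ≥ 18−14, i.e. β+…+β^3 ≥ 4/5.
At β = 1/4: β+…+β^3 = 0.3281 < 0.8000.
So cooperation is not sustainable.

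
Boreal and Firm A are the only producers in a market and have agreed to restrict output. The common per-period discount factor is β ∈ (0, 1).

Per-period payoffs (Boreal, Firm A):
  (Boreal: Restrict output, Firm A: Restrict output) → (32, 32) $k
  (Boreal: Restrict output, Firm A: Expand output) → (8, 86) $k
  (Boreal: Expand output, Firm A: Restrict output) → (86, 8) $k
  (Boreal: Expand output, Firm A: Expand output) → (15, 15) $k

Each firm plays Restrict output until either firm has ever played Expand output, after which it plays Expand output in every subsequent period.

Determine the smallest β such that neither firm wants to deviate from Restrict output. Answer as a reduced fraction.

54/71

Under grim trigger the critical discount factor is (T−C)/(T−P) with T = 86, C = 32, P = 15.
β* = (86−32)/(86−15) = 54/71.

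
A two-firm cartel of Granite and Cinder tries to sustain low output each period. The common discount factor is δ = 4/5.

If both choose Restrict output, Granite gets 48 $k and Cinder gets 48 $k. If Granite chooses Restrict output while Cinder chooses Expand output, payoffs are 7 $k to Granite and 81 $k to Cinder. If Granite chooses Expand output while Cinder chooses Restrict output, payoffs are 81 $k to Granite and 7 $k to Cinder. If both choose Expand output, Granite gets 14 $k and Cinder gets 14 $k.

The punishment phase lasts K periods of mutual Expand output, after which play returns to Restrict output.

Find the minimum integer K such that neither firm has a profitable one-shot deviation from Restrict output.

IC: δ(1−δ^K)/(1−δ) ≥ (81−48)/(48−14) = 33/34.
With δ = 4/5: need 1 − δ^K ≥ 33/34·(1−4/5)/(4/5), i.e. δ^K ≤ 0.7574.
Since (4/5)^1 = 0.8000 and (4/5)^2 = 0.6400, the smallest such K is 2.

2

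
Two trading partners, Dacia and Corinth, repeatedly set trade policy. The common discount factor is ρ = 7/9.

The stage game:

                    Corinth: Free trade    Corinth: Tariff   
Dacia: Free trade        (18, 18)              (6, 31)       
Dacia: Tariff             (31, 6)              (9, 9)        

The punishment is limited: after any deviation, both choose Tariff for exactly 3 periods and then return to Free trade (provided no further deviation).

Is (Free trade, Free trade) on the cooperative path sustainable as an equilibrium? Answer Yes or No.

A one-shot deviation gives 31 now, then 9 for 3 periods, then back to 18.
Gain from deviating: (31−18) today; loss: (18−9) in each of the next 3 periods.
No-deviation condition: (18−9)(ρ+…+ρ^3) ≥ 31−18, i.e. ρ+…+ρ^3 ≥ 13/9.
At ρ = 7/9: ρ+…+ρ^3 = 1.8532 ≥ 1.4444.
So cooperation is sustainable.

Yes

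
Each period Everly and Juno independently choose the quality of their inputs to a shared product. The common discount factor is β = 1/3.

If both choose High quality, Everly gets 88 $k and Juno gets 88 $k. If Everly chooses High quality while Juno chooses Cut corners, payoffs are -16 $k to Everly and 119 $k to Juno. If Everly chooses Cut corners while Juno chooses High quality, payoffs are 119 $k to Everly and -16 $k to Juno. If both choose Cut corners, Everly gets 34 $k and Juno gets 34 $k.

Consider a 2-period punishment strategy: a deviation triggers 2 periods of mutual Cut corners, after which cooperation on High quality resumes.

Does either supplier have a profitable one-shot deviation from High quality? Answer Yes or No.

IC: β+…+β^2 ≥ (119−88)/(88−34) = 31/54.
At β = 1/3: partial sum = 0.4444 < 0.5741. Cooperation not sustainable.

Yes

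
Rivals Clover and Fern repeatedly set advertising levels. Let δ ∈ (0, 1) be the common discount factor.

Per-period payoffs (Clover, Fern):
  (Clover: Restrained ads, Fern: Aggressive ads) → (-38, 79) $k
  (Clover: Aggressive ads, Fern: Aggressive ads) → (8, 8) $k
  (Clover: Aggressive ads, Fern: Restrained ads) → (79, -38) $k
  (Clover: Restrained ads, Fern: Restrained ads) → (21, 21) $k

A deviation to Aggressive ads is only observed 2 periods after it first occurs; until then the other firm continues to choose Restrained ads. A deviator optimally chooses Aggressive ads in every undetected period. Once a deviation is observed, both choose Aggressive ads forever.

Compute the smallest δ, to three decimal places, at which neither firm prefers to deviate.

A deviator earns 79 for 2 periods, then 8 forever; cooperating earns 21 forever. Multiplying the IC by (1−δ):
21 ≥ 79(1−δ^2) + 8δ^2, so 71·δ^2 ≥ 58 and δ^2 ≥ 58/71.
δ ≥ (58/71)^(1/2) ≈ 0.904.

0.904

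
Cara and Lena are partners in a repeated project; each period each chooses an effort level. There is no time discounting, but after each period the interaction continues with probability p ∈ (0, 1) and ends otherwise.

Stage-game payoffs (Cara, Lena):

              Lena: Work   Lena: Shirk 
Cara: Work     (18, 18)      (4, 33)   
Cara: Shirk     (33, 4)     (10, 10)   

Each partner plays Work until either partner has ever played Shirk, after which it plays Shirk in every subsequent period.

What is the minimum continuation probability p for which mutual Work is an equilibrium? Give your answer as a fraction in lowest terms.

Expected cooperation value is 18 + p·18 + p²·18 + … = 18/(1−p); deviation gives 33 + p·10/(1−p).
18 ≥ 33(1−p) + 10p ⇒ 23p ≥ 15 ⇒ p ≥ 15/23.

15/23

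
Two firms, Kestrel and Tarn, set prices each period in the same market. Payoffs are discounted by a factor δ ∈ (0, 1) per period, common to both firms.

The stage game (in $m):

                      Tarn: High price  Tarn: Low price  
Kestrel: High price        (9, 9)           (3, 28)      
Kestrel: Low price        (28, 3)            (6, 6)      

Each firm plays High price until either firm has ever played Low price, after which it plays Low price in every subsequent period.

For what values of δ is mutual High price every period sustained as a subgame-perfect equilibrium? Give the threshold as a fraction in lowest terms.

Cooperation forever yields 9 each period: 9/(1−δ).
Deviating yields 28 once, then 6 forever: 28 + 6δ/(1−δ).
No profitable deviation requires 9/(1−δ) ≥ 28 + 6δ/(1−δ).
Multiplying by (1−δ): 9 ≥ 28(1−δ) + 6δ = 28 − 22δ.
So 22δ ≥ 19, i.e. δ ≥ 19/22.

19/22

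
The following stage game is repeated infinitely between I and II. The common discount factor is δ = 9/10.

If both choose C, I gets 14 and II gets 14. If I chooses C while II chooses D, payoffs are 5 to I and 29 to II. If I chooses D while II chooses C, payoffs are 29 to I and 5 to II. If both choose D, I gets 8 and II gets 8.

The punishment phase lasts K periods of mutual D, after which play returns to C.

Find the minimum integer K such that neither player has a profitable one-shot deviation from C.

No profitable deviation requires (14−8)(δ+…+δ^K) ≥ 29−14, i.e. δ+…+δ^K ≥ 5/2 ≈ 2.5000.
With δ = 9/10, the partial sums are K=1: 0.9000, K=2: 1.7100, K=3: 2.4390, K=4: 3.0951.
K = 4 is the first length at which the sum reaches 2.5000.

4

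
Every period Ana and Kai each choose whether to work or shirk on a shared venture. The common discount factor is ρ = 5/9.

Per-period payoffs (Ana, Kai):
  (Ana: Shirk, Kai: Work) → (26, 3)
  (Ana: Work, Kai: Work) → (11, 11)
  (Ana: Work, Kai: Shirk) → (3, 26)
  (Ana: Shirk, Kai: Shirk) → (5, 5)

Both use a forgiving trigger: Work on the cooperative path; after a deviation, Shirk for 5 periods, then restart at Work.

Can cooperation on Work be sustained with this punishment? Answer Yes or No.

No

A one-shot deviation gives 26 now, then 5 for 5 periods, then back to 11.
Gain from deviating: (26−11) today; loss: (11−5) in each of the next 5 periods.
No-deviation condition: (11−5)(ρ+…+ρ^5) ≥ 26−11, i.e. ρ+…+ρ^5 ≥ 5/2.
At ρ = 5/9: ρ+…+ρ^5 = 1.1838 < 2.5000.
So cooperation is not sustainable.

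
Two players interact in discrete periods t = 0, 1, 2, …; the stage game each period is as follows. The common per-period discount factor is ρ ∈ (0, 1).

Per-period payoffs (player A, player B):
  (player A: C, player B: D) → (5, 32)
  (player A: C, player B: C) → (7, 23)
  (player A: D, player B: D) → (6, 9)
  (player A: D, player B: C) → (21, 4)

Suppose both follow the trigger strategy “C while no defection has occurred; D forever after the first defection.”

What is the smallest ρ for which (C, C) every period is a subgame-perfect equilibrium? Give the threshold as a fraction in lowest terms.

14/15

player A's threshold: (21−7)/(21−6) = 14/15.
player B's threshold: (32−23)/(32−9) = 9/23.
14/15 > 9/23, so player A binds and ρ* = 14/15.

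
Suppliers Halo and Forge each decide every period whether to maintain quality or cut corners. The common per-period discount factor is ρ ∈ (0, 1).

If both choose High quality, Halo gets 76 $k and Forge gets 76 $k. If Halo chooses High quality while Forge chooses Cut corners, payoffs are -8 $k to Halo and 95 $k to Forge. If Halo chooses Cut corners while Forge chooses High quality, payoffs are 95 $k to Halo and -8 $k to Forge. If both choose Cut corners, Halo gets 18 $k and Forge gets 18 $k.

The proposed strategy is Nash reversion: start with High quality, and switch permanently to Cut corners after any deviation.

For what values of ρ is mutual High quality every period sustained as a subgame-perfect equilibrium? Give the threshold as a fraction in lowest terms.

76/(1−ρ) ≥ 95 + 18ρ/(1−ρ)
76 ≥ 95 − 77ρ
ρ ≥ 19/77.

19/77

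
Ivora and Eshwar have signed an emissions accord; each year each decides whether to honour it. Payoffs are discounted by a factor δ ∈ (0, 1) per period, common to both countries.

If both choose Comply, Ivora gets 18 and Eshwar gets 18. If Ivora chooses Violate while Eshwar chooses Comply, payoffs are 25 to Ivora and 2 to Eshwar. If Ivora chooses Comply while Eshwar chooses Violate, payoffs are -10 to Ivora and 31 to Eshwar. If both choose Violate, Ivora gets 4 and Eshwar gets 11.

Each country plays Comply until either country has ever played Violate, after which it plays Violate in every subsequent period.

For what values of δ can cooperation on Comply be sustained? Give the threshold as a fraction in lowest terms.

Ivora's threshold: (25−18)/(25−4) = 1/3.
Eshwar's threshold: (31−18)/(31−11) = 13/20.
1/3 < 13/20, so Eshwar binds and δ* = 13/20.

13/20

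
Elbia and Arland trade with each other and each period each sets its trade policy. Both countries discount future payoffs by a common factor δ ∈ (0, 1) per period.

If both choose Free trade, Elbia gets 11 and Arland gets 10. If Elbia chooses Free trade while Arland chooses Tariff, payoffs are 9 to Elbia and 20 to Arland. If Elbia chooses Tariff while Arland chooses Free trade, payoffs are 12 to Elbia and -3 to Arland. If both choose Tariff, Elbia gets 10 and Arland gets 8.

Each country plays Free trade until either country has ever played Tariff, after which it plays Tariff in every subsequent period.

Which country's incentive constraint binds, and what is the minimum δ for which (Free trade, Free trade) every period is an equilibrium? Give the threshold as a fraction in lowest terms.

Arland; δ ≥ 5/6

Elbia's threshold: (12−11)/(12−10) = 1/2.
Arland's threshold: (20−10)/(20−8) = 5/6.
1/2 < 5/6, so Arland binds and δ* = 5/6.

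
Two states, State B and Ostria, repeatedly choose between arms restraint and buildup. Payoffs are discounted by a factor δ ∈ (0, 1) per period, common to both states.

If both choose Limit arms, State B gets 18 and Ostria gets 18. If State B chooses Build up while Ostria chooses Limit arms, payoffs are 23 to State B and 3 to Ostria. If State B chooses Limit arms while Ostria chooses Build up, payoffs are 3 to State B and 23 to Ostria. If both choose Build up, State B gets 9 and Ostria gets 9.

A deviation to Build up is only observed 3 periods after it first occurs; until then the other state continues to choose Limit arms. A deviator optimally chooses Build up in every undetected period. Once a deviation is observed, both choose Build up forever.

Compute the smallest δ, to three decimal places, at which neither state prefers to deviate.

Deviating for the 3 undetected periods gains 23−18 = 5 per period over cooperation, then loses 18−9 = 9 per period forever once punishment starts.
Gain: 5(1 + δ + … + δ^2); loss: 9·δ^3/(1−δ).
No profitable deviation ⇔ 5(1−δ^3) ≤ 9·δ^3, i.e. δ^3 ≥ 5/(5+9) = 5/14.
Hence δ ≥ (5/14)^(1/3) ≈ 0.709.

0.709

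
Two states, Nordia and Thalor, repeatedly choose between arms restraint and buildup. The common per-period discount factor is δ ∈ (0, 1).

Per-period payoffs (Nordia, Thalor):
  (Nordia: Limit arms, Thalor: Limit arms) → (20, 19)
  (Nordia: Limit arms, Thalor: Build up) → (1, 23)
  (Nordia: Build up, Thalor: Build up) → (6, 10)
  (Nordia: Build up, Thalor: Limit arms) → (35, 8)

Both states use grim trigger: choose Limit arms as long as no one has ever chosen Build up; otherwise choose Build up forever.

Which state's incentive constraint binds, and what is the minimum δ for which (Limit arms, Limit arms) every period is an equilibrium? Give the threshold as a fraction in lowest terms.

Nordia: cooperation gives 20 each period; deviation gives 35 once then 6 forever.
  20/(1−δ) ≥ 35 + 6δ/(1−δ) ⇒ δ ≥ 15/29.
Thalor: cooperation gives 19 each period; deviation gives 23 once then 10 forever.
  δ ≥ 4/13.
Both must hold, so the binding constraint is Nordia's: δ ≥ 15/29.

Nordia; δ ≥ 15/29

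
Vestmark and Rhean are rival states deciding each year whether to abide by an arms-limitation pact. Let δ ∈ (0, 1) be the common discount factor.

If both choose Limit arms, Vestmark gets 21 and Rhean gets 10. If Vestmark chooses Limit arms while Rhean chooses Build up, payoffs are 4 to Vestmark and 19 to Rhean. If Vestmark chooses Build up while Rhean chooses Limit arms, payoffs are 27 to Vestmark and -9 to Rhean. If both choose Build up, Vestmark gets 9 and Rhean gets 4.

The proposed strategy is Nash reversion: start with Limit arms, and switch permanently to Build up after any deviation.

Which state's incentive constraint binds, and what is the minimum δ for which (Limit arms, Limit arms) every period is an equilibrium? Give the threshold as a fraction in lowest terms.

Rhean; δ ≥ 3/5

Vestmark: cooperation gives 21 each period; deviation gives 27 once then 9 forever.
  21/(1−δ) ≥ 27 + 9δ/(1−δ) ⇒ δ ≥ 6/18 = 1/3.
Rhean: cooperation gives 10 each period; deviation gives 19 once then 4 forever.
  δ ≥ 9/15 = 3/5.
Both must hold, so the binding constraint is Rhean's: δ ≥ 3/5.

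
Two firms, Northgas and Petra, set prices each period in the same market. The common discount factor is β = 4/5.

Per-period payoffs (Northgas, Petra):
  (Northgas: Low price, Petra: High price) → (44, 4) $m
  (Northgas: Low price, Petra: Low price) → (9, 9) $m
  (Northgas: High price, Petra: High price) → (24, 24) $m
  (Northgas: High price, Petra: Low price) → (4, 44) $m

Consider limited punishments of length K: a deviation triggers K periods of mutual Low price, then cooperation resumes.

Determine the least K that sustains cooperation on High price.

IC: β(1−β^K)/(1−β) ≥ (44−24)/(24−9) = 4/3.
With β = 4/5: need 1 − β^K ≥ 4/3·(1−4/5)/(4/5), i.e. β^K ≤ 0.6667.
Since (4/5)^1 = 0.8000 and (4/5)^2 = 0.6400, the smallest such K is 2.

2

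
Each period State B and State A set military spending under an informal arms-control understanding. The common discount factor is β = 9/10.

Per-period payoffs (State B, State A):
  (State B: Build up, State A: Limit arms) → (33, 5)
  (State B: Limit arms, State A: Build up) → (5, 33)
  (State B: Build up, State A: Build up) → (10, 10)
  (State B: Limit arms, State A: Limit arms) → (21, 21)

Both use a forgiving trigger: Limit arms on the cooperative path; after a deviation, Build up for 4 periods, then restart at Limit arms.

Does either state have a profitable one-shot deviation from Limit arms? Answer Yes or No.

No

IC: β+…+β^4 ≥ (33−21)/(21−10) = 12/11.
At β = 9/10: partial sum = 3.0951 ≥ 1.0909. Cooperation sustainable.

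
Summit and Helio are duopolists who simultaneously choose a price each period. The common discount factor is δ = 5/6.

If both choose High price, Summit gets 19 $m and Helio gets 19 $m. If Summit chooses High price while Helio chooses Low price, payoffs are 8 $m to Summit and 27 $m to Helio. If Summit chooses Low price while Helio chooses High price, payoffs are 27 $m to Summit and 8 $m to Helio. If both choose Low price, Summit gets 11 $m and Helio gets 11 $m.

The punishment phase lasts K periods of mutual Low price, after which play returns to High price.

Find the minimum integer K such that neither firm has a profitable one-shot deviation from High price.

2

No profitable deviation requires (19−11)(δ+…+δ^K) ≥ 27−19, i.e. δ+…+δ^K ≥ 1 ≈ 1.0000.
With δ = 5/6, the partial sums are K=1: 0.8333, K=2: 1.5278.
K = 2 is the first length at which the sum reaches 1.0000.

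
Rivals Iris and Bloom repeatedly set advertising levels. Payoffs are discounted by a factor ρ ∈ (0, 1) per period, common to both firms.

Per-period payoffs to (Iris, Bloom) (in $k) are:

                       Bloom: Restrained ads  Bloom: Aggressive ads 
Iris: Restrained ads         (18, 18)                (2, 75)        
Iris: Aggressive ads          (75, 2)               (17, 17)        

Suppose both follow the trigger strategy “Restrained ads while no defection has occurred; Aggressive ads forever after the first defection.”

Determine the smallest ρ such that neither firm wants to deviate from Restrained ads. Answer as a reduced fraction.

18/(1−ρ) ≥ 75 + 17ρ/(1−ρ)
18 ≥ 75 − 58ρ
ρ ≥ 57/58.

57/58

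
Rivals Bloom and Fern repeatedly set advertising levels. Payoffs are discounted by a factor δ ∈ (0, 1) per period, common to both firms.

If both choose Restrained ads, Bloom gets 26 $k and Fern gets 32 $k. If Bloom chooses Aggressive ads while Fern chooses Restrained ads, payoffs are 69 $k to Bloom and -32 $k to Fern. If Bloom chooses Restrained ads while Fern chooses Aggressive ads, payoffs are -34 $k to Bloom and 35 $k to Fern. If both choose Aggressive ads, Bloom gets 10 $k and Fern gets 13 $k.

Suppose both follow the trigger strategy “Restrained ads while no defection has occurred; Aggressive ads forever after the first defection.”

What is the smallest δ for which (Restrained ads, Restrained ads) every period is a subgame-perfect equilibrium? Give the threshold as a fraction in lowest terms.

Bloom: cooperation gives 26 each period; deviation gives 69 once then 10 forever.
  26/(1−δ) ≥ 69 + 10δ/(1−δ) ⇒ δ ≥ 43/59.
Fern: cooperation gives 32 each period; deviation gives 35 once then 13 forever.
  δ ≥ 3/22.
Both must hold, so the binding constraint is Bloom's: δ ≥ 43/59.

43/59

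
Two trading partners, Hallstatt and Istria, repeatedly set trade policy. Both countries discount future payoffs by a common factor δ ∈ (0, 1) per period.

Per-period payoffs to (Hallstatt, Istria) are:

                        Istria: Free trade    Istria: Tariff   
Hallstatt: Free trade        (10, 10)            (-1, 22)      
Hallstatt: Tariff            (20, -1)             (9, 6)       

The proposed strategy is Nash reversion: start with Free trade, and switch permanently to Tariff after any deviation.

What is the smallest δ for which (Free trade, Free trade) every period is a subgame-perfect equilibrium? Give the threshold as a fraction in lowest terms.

For Hallstatt: deviation gain 20−10 = 10, per-period punishment loss 10−9 = 1. IC gives δ ≥ 10/11.
For Istria: gain 12, loss 4 per period, so δ ≥ 12/16 = 3/4.
The tighter constraint is Hallstatt's, so cooperation needs δ ≥ 10/11.

10/11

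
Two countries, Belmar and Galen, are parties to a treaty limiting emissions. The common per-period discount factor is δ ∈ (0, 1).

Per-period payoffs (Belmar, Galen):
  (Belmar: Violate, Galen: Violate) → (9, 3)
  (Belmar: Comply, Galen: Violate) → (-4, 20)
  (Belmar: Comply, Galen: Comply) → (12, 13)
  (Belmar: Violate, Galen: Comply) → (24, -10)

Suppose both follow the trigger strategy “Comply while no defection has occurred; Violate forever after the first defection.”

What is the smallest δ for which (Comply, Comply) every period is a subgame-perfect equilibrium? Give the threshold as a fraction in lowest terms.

4/5

Belmar: cooperation gives 12 each period; deviation gives 24 once then 9 forever.
  12/(1−δ) ≥ 24 + 9δ/(1−δ) ⇒ δ ≥ 12/15 = 4/5.
Galen: cooperation gives 13 each period; deviation gives 20 once then 3 forever.
  δ ≥ 7/17.
Both must hold, so the binding constraint is Belmar's: δ ≥ 4/5.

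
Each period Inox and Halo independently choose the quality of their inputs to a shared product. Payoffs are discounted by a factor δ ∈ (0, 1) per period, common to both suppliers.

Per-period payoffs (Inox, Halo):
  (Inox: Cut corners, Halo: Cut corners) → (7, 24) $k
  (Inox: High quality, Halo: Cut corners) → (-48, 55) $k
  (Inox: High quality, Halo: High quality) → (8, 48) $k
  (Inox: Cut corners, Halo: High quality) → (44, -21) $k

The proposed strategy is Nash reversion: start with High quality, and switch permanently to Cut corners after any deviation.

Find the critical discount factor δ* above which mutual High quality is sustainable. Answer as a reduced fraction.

Inox: cooperation gives 8 each period; deviation gives 44 once then 7 forever.
  8/(1−δ) ≥ 44 + 7δ/(1−δ) ⇒ δ ≥ 36/37.
Halo: cooperation gives 48 each period; deviation gives 55 once then 24 forever.
  δ ≥ 7/31.
Both must hold, so the binding constraint is Inox's: δ ≥ 36/37.

36/37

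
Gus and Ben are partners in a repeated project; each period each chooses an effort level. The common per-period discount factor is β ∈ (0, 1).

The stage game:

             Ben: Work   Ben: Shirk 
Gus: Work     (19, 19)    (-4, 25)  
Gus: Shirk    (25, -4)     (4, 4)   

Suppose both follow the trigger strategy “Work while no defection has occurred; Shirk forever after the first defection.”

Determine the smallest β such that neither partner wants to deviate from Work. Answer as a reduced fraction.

2/7

One-period gain from deviating is 25 − 19 = 6. The loss is 19 − 4 = 15 in every subsequent period, with present value 15·β/(1−β).
Deviation is unprofitable when 15·β/(1−β) ≥ 6, i.e. β/(1−β) ≥ 2/5.
Equivalently β ≥ 6/(6+15) = 2/7.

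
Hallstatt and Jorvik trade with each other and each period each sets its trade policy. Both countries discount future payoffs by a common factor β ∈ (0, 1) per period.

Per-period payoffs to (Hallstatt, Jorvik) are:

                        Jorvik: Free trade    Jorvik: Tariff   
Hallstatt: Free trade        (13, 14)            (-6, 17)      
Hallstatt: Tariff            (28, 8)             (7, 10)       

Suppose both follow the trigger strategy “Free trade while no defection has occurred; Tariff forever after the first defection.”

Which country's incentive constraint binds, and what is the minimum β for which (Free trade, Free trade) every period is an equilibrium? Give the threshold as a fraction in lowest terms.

Hallstatt; β ≥ 5/7

Hallstatt: cooperation gives 13 each period; deviation gives 28 once then 7 forever.
  13/(1−β) ≥ 28 + 7β/(1−β) ⇒ β ≥ 15/21 = 5/7.
Jorvik: cooperation gives 14 each period; deviation gives 17 once then 10 forever.
  β ≥ 3/7.
Both must hold, so the binding constraint is Hallstatt's: β ≥ 5/7.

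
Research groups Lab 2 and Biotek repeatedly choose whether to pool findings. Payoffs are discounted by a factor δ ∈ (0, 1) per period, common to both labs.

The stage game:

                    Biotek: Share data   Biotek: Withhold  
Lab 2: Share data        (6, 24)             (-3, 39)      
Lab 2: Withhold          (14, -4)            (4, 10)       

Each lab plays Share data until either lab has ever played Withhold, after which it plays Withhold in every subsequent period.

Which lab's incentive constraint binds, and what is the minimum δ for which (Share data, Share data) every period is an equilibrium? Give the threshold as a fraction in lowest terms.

Lab 2's threshold: (14−6)/(14−4) = 4/5.
Biotek's threshold: (39−24)/(39−10) = 15/29.
4/5 > 15/29, so Lab 2 binds and δ* = 4/5.

Lab 2; δ ≥ 4/5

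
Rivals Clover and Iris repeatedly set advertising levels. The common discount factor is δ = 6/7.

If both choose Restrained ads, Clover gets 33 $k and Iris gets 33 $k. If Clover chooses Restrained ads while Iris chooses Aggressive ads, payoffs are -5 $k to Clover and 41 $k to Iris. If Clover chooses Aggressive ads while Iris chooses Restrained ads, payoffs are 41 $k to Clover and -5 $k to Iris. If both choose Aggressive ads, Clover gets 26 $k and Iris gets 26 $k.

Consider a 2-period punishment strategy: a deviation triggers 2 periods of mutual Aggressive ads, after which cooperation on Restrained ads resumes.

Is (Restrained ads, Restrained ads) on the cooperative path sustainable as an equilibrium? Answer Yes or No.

Yes

A one-shot deviation gives 41 now, then 26 for 2 periods, then back to 33.
Gain from deviating: (41−33) today; loss: (33−26) in each of the next 2 periods.
No-deviation condition: (33−26)(δ+…+δ^2) ≥ 41−33, i.e. δ+…+δ^2 ≥ 8/7.
At δ = 6/7: δ+…+δ^2 = 1.5918 ≥ 1.1429.
So cooperation is sustainable.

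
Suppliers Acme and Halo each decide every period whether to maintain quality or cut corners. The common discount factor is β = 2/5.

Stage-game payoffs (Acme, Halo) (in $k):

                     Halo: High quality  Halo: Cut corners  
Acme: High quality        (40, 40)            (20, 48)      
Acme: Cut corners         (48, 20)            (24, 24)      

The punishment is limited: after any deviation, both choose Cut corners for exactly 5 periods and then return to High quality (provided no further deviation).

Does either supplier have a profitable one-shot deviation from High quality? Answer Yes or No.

A one-shot deviation gives 48 now, then 24 for 5 periods, then back to 40.
Gain from deviating: (48−40) today; loss: (40−24) in each of the next 5 periods.
No-deviation condition: (40−24)(β+…+β^5) ≥ 48−40, i.e. β+…+β^5 ≥ 1/2.
At β = 2/5: β+…+β^5 = 0.6598 ≥ 0.5000.
So cooperation is sustainable.

No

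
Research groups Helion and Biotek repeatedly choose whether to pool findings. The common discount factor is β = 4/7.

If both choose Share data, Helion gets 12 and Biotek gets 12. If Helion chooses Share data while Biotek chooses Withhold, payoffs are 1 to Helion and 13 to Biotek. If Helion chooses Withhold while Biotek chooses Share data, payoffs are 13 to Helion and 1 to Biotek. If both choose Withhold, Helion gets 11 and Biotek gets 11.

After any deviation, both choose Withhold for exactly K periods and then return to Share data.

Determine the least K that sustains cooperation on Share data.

Need Σ_{k=1}^{K} β^k ≥ (13−12)/(12−11) = 1.0000 at β = 4/7.
At K = 2 the sum is 0.8980 < 1.0000; at K = 3 it is 1.0845 ≥ 1.0000.
So the minimum punishment length is K = 3.

3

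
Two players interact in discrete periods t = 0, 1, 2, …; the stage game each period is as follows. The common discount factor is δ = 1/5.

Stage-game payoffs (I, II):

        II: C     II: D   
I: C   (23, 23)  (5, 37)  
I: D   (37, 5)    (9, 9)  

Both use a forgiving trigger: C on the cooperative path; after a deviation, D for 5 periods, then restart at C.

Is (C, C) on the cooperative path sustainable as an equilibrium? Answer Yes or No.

No

A one-shot deviation gives 37 now, then 9 for 5 periods, then back to 23.
Gain from deviating: (37−23) today; loss: (23−9) in each of the next 5 periods.
No-deviation condition: (23−9)(δ+…+δ^5) ≥ 37−23, i.e. δ+…+δ^5 ≥ 1.
At δ = 1/5: δ+…+δ^5 = 0.2499 < 1.0000.
So cooperation is not sustainable.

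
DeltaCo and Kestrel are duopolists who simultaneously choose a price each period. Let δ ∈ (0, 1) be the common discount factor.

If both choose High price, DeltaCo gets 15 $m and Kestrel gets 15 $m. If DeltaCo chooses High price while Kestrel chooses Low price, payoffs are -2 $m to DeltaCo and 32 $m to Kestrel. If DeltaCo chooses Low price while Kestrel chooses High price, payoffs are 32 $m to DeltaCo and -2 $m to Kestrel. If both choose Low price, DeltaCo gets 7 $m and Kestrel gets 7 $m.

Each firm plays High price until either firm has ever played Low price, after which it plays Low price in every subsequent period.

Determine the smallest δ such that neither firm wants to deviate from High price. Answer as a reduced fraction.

17/25

Cooperation forever yields 15 each period: 15/(1−δ).
Deviating yields 32 once, then 7 forever: 32 + 7δ/(1−δ).
No profitable deviation requires 15/(1−δ) ≥ 32 + 7δ/(1−δ).
Multiplying by (1−δ): 15 ≥ 32(1−δ) + 7δ = 32 − 25δ.
So 25δ ≥ 17, i.e. δ ≥ 17/25.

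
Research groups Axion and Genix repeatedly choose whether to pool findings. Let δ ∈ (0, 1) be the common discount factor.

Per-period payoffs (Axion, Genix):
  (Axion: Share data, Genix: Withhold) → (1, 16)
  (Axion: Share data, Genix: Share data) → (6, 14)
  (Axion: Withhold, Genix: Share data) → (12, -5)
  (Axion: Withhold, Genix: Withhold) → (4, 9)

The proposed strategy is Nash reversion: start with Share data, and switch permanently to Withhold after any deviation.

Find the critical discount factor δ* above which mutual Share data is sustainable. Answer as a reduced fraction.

Axion: cooperation gives 6 each period; deviation gives 12 once then 4 forever.
  6/(1−δ) ≥ 12 + 4δ/(1−δ) ⇒ δ ≥ 6/8 = 3/4.
Genix: cooperation gives 14 each period; deviation gives 16 once then 9 forever.
  δ ≥ 2/7.
Both must hold, so the binding constraint is Axion's: δ ≥ 3/4.

3/4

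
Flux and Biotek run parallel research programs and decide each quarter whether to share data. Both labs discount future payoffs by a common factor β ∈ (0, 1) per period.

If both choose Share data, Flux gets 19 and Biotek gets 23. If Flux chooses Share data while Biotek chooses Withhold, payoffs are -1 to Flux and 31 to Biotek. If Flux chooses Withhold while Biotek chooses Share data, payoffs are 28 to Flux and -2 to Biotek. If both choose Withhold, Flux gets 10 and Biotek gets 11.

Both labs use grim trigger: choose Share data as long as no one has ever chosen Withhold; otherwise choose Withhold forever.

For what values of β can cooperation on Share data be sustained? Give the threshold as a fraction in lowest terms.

1/2

Flux's threshold: (28−19)/(28−10) = 1/2.
Biotek's threshold: (31−23)/(31−11) = 2/5.
1/2 > 2/5, so Flux binds and β* = 1/2.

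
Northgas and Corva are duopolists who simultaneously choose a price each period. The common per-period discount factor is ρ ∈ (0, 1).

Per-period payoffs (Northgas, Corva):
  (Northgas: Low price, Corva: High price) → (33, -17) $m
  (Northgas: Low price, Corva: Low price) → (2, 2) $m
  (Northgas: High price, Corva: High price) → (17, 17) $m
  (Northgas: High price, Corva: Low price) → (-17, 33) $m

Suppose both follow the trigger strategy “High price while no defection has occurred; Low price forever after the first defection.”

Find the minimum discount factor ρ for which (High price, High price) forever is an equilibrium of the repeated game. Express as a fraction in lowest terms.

Cooperation forever yields 17 each period: 17/(1−ρ).
Deviating yields 33 once, then 2 forever: 33 + 2ρ/(1−ρ).
No profitable deviation requires 17/(1−ρ) ≥ 33 + 2ρ/(1−ρ).
Multiplying by (1−ρ): 17 ≥ 33(1−ρ) + 2ρ = 33 − 31ρ.
So 31ρ ≥ 16, i.e. ρ ≥ 16/31.

16/31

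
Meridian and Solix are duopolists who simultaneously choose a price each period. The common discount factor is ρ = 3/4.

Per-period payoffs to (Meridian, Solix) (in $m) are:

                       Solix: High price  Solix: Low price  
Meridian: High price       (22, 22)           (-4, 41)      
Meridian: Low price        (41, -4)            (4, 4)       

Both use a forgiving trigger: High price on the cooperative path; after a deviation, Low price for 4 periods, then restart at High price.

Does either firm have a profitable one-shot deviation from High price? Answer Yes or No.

No

IC: ρ+…+ρ^4 ≥ (41−22)/(22−4) = 19/18.
At ρ = 3/4: partial sum = 2.0508 ≥ 1.0556. Cooperation sustainable.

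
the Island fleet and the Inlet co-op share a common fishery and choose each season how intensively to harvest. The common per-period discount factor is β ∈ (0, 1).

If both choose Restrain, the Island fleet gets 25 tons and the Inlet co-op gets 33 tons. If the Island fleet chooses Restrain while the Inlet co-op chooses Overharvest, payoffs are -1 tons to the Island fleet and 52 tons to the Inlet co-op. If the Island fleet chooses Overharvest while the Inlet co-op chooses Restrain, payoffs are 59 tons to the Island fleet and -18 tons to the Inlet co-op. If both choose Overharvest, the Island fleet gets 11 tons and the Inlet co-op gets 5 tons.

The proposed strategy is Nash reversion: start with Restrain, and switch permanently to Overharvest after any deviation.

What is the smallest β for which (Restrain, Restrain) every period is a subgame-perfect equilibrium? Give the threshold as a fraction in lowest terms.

17/24

For the Island fleet: deviation gain 59−25 = 34, per-period punishment loss 25−11 = 14. IC gives β ≥ 34/48 = 17/24.
For the Inlet co-op: gain 19, loss 28 per period, so β ≥ 19/47.
The tighter constraint is the Island fleet's, so cooperation needs β ≥ 17/24.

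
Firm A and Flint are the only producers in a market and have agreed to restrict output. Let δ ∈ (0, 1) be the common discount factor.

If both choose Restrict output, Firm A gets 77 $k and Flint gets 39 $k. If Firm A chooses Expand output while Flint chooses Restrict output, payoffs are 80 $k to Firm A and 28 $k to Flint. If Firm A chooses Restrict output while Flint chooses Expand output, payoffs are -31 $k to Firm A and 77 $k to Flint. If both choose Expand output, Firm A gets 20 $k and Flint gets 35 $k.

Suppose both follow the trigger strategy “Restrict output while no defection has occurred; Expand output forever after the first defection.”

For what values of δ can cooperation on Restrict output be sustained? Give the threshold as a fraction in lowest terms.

For Firm A: deviation gain 80−77 = 3, per-period punishment loss 77−20 = 57. IC gives δ ≥ 3/60 = 1/20.
For Flint: gain 38, loss 4 per period, so δ ≥ 38/42 = 19/21.
The tighter constraint is Flint's, so cooperation needs δ ≥ 19/21.

19/21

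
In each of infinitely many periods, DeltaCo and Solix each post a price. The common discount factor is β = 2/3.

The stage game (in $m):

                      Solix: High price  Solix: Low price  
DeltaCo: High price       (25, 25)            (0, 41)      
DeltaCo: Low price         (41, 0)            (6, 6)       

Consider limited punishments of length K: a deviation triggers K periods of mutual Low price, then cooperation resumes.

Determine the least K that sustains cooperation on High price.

2

Need Σ_{k=1}^{K} β^k ≥ (41−25)/(25−6) = 0.8421 at β = 2/3.
At K = 1 the sum is 0.6667 < 0.8421; at K = 2 it is 1.1111 ≥ 0.8421.
So the minimum punishment length is K = 2.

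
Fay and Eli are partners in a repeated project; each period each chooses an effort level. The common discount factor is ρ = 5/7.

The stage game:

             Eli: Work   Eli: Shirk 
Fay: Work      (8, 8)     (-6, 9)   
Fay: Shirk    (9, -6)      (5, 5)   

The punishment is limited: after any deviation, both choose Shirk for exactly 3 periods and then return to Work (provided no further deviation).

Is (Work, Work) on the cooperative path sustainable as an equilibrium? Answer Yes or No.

A one-shot deviation gives 9 now, then 5 for 3 periods, then back to 8.
Gain from deviating: (9−8) today; loss: (8−5) in each of the next 3 periods.
No-deviation condition: (8−5)(ρ+…+ρ^3) ≥ 9−8, i.e. ρ+…+ρ^3 ≥ 1/3.
At ρ = 5/7: ρ+…+ρ^3 = 1.5889 ≥ 0.3333.
So cooperation is sustainable.

Yes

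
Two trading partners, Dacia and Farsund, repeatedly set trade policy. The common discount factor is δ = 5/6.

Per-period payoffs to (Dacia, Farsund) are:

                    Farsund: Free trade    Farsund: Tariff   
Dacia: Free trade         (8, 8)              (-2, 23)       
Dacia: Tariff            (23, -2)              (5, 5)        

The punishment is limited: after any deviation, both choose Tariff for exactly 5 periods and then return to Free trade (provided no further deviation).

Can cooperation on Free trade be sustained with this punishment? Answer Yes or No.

No

IC: δ+…+δ^5 ≥ (23−8)/(8−5) = 5.
At δ = 5/6: partial sum = 2.9906 < 5.0000. Cooperation not sustainable.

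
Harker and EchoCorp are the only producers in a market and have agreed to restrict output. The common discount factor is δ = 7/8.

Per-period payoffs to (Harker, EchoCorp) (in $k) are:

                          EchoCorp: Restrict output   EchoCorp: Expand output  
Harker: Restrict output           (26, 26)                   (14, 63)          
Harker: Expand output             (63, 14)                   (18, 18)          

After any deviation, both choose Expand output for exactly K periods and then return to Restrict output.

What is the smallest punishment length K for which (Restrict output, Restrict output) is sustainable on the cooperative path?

No profitable deviation requires (26−18)(δ+…+δ^K) ≥ 63−26, i.e. δ+…+δ^K ≥ 37/8 ≈ 4.6250.
With δ = 7/8, the partial sums are K=1: 0.8750, K=2: 1.6406, …, K=7: 4.2511, K=8: 4.5947, K=9: 4.8954.
K = 9 is the first length at which the sum reaches 4.6250.

9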